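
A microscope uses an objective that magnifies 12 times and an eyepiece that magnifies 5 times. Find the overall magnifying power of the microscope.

The overall magnification of a compound microscope is the product of the objective and eyepiece magnifications:
M = M_obj x M_eye = 12 x 5 = 60.

60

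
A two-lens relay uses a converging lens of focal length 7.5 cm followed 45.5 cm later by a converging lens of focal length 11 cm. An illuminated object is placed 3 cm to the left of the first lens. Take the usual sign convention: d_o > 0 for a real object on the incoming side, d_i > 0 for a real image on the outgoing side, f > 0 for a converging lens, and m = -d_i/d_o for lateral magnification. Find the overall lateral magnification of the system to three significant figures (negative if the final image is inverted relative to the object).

-0.464

First lens: d_i1 = 1/(1/7.5 - 1/3) = -5.000 cm.
m_1 = -(-5.000)/3 = 1.6667.
The intermediate image is virtual, 5.000 cm to the left of lens 1, so d_o2 = L - d_i1 = 45.5 - (-5.000) = 50.500 cm.
Second lens: d_i2 = 1/(1/11 - 1/(50.500)) = 14.063 cm.
m_2 = -(14.063)/(50.500) = -0.2785.
Total m = m_1 x m_2 = (1.6667)(-0.2785) = -0.4641.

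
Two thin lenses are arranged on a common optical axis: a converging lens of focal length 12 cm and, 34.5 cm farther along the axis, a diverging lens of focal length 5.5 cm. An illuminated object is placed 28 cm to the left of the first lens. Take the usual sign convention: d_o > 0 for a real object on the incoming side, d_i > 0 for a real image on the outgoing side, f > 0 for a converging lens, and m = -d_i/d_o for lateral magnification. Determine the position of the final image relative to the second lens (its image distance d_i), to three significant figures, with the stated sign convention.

-3.91 cm

Applying the thin-lens equation to the first lens, 1/12 = 1/28 + 1/d_i1, which gives d_i1 = 21.000 cm.
That image sits 13.500 cm in front of the second lens, so d_o2 = 13.500 cm.
Applying the thin-lens equation again with f_2 = -5.5 cm and d_o2 = 13.500 cm gives d_i2 = -3.908 cm.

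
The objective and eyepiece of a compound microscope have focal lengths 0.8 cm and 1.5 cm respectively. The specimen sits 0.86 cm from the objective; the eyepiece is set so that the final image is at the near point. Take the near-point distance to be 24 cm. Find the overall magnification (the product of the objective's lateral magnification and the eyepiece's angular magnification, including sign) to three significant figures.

-227

Objective: 1/d_i = 1/f_obj - 1/d_o = 1/0.8 - 1/0.86 = 0.08721 cm^-1, so d_i = 11.467 cm.
m_obj = -d_i/d_o = -11.467/0.86 = -13.333.
Eyepiece angular magnification (image at near point): M_eye = 1 + D/f_e = 1 + 24/1.5 = 17.000.
Overall M = m_obj x M_eye = (-13.333)(17.000) = -226.67.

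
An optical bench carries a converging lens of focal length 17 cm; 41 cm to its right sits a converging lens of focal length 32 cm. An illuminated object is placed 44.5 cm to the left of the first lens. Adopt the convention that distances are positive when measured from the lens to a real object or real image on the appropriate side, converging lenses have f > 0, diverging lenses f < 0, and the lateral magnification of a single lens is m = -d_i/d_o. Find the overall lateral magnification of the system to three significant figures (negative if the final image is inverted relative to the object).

-1.07

First lens: d_i1 = 1/(1/17 - 1/44.5) = 27.509 cm.
m_1 = -(27.509)/44.5 = -0.6182.
That image sits 13.491 cm in front of the second lens, so d_o2 = 13.491 cm.
Second lens: d_i2 = 1/(1/32 - 1/(13.491)) = -23.324 cm.
m_2 = -(-23.324)/(13.491) = 1.7289.
Overall magnification: m = m_1 m_2 = -1.0688.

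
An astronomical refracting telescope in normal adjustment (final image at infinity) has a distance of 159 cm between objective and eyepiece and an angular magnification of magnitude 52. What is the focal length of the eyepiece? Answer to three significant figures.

3.00 cm

In normal adjustment the tube length equals f_obj + f_eye and |M| = f_obj/f_eye.
So f_obj = 52 f_eye and 52 f_eye + f_eye = 159 cm, giving f_eye = 159/53 = 3.000 cm and f_obj = 156.000 cm.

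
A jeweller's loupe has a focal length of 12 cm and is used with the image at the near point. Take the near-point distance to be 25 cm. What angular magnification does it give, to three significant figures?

M = 1 + D/f = 1 + 25/12 = 3.083.

3.08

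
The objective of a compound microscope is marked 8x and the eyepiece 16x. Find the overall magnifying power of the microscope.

128

The overall magnification of a compound microscope is the product of the objective and eyepiece magnifications:
M = M_obj x M_eye = 8 x 16 = 128.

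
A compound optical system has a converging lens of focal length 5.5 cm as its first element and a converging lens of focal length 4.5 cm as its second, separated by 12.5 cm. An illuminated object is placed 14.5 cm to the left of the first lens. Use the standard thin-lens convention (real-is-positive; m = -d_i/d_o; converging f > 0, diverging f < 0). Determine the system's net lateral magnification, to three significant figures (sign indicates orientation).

First lens: d_i1 = 1/(1/5.5 - 1/14.5) = 8.861 cm.
m_1 = -(8.861)/14.5 = -0.6111.
That image sits 3.639 cm in front of the second lens, so d_o2 = 3.639 cm.
Second lens: d_i2 = 1/(1/4.5 - 1/(3.639)) = -19.016 cm.
m_2 = -(-19.016)/(3.639) = 5.2258.
The system's lateral magnification is m_1 m_2 = (-0.6111)(5.2258) = -3.1935.

-3.19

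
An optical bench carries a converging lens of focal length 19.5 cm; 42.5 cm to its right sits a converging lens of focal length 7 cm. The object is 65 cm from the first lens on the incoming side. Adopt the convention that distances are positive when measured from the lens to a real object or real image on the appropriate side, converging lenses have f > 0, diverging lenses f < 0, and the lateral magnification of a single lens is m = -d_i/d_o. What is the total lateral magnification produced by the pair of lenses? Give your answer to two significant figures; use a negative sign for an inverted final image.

0.39

Applying the thin-lens equation to the first lens, 1/19.5 = 1/65 + 1/d_i1, which gives d_i1 = 27.857 cm.
Its lateral magnification is m_1 = -d_i1/d_o1 = -(27.857)/65 = -0.4286.
Object distance for lens 2: d_o2 = 42.5 - 27.857 = 14.643 cm.
Applying the thin-lens equation again with f_2 = 7 cm and d_o2 = 14.643 cm gives d_i2 = 13.411 cm.
m_2 = -(13.411)/(14.643) = -0.9159.
Overall magnification: m = m_1 m_2 = 0.3925.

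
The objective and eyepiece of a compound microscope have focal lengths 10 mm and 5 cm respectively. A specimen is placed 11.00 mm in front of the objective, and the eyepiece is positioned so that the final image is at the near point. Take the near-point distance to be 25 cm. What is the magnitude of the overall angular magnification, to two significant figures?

Convert to cm: f_obj = 10 mm = 1 cm; d_o = 11.00 mm = 1.10 cm.
Objective: 1/d_i = 1/f_obj - 1/d_o = 1/1 - 1/1.10 = 0.09091 cm^-1, so d_i = 11.000 cm.
m_obj = -d_i/d_o = -11.000/1.10 = -10.000.
Eyepiece angular magnification (image at near point): M_eye = 1 + D/f_e = 1 + 25/5 = 6.000.
Overall M = m_obj x M_eye = (-10.000)(6.000) = -60.00.
|M| = 60.00.

60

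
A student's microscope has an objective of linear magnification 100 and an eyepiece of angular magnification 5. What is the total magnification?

500

The overall magnification of a compound microscope is the product of the objective and eyepiece magnifications:
M = M_obj x M_eye = 100 x 5 = 500.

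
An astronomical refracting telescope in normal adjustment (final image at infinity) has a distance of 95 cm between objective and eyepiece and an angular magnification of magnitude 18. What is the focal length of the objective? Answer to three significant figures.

90.0 cm

In normal adjustment the tube length equals f_obj + f_eye and |M| = f_obj/f_eye.
So f_obj = 18 f_eye and 18 f_eye + f_eye = 95 cm, giving f_eye = 95/19 = 5.000 cm and f_obj = 90.000 cm.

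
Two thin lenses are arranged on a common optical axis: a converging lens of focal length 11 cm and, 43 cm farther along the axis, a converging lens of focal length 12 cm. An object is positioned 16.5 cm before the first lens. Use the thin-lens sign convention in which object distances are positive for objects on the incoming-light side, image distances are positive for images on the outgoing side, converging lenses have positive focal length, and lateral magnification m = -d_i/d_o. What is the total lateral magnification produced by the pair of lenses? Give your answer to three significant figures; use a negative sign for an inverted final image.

-12.0

Lens 1: 1/d_i1 = 1/f_1 - 1/d_o1 = 1/11 - 1/16.5 = 0.03030 cm^-1, so d_i1 = 33.000 cm.
m_1 = -(33.000)/16.5 = -2.0000.
That image sits 10.000 cm in front of the second lens, so d_o2 = 10.000 cm.
Lens 2: 1/d_i2 = 1/f_2 - 1/d_o2 = 1/12 - 1/(10.000) = -0.01667 cm^-1, so d_i2 = -60.000 cm.
m_2 = -(-60.000)/(10.000) = 6.0000.
The system's lateral magnification is m_1 m_2 = (-2.0000)(6.0000) = -12.0000.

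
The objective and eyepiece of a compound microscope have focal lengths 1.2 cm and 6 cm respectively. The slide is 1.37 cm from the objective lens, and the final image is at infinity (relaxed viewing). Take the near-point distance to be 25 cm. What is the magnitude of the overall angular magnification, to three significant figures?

29.4

Objective: 1/d_i = 1/f_obj - 1/d_o = 1/1.2 - 1/1.37 = 0.10341 cm^-1, so d_i = 9.671 cm.
m_obj = -d_i/d_o = -9.671/1.37 = -7.059.
Eyepiece angular magnification (image at infinity): M_eye = D/f_e = 25/6 = 4.167.
Overall M = m_obj x M_eye = (-7.059)(4.167) = -29.41.
|M| = 29.41.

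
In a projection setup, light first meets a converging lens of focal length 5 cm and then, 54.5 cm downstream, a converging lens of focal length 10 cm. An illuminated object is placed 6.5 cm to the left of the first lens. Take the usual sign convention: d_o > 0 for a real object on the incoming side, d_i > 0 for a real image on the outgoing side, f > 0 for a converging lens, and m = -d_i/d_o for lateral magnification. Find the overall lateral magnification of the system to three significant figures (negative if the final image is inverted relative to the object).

First lens: d_i1 = 1/(1/5 - 1/6.5) = 21.667 cm.
m_1 = -(21.667)/6.5 = -3.3333.
That image sits 32.833 cm in front of the second lens, so d_o2 = 32.833 cm.
Second lens: d_i2 = 1/(1/10 - 1/(32.833)) = 14.380 cm.
m_2 = -(14.380)/(32.833) = -0.4380.
The system's lateral magnification is m_1 m_2 = (-3.3333)(-0.4380) = 1.4599.

1.46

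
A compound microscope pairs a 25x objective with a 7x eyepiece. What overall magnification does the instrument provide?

175

The overall magnification of a compound microscope is the product of the objective and eyepiece magnifications:
M = M_obj x M_eye = 25 x 7 = 175.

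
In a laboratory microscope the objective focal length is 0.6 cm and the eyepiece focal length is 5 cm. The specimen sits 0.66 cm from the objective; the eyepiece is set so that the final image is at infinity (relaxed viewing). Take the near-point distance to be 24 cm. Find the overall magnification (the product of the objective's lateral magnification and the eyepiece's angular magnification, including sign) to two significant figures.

Objective: 1/d_i = 1/f_obj - 1/d_o = 1/0.6 - 1/0.66 = 0.15152 cm^-1, so d_i = 6.600 cm.
m_obj = -d_i/d_o = -6.600/0.66 = -10.000.
Eyepiece angular magnification (image at infinity): M_eye = D/f_e = 24/5 = 4.800.
Overall M = m_obj x M_eye = (-10.000)(4.800) = -48.00.

-48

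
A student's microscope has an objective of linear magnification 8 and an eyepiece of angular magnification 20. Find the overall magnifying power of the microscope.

The overall magnification of a compound microscope is the product of the objective and eyepiece magnifications:
M = M_obj x M_eye = 8 x 20 = 160.

160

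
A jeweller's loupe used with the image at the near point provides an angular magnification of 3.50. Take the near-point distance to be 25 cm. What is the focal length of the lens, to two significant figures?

For the image at the near point, M = 1 + D/f.
f = D/(M - 1) = 25/(3.5 - 1) = 10.000 cm.

10 cm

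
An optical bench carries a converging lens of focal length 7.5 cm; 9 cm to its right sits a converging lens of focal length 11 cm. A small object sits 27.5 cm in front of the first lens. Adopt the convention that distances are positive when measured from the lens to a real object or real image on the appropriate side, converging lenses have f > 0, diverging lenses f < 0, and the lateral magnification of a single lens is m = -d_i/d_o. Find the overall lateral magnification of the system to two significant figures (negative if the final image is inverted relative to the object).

-0.34

First lens: d_i1 = 1/(1/7.5 - 1/27.5) = 10.312 cm.
m_1 = -(10.312)/27.5 = -0.3750.
Since 10.312 cm > 9 cm, the first image lies past the second lens and serves as a virtual object: d_o2 = L - d_i1 = -1.312 cm.
Second lens: d_i2 = 1/(1/11 - 1/(-1.312)) = 1.173 cm.
m_2 = -(1.173)/(-1.312) = 0.8934.
Overall magnification: m = m_1 m_2 = -0.3350.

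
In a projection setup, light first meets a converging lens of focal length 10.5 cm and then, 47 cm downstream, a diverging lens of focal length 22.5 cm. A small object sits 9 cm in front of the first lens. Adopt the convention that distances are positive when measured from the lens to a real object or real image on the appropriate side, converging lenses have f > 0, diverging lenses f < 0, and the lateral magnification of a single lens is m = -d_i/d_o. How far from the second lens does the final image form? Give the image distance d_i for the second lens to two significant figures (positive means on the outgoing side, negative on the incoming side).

-19 cm

First lens: d_i1 = 1/(1/10.5 - 1/9) = -63.000 cm.
With d_i1 < 0 the first image is virtual and lies on the object side; the object distance for lens 2 is d_o2 = 47 - (-63.000) = 110.000 cm.
Second lens: d_i2 = 1/(1/(-22.5) - 1/(110.000)) = -18.679 cm.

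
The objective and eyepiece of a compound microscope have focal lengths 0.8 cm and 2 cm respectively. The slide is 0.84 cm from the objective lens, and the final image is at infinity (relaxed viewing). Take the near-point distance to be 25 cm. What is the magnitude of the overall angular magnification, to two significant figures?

Objective: 1/d_i = 1/f_obj - 1/d_o = 1/0.8 - 1/0.84 = 0.05952 cm^-1, so d_i = 16.800 cm.
m_obj = -d_i/d_o = -16.800/0.84 = -20.000.
Eyepiece angular magnification (image at infinity): M_eye = D/f_e = 25/2 = 12.500.
Overall M = m_obj x M_eye = (-20.000)(12.500) = -250.00.
|M| = 250.00.

250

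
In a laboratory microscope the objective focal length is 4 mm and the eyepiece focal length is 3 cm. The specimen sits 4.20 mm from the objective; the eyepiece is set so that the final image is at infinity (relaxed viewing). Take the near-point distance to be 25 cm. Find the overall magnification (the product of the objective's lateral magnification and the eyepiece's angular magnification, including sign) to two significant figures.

-170

Convert to cm: f_obj = 4 mm = 0.4 cm; d_o = 4.20 mm = 0.42 cm.
Objective: 1/d_i = 1/f_obj - 1/d_o = 1/0.4 - 1/0.42 = 0.11905 cm^-1, so d_i = 8.400 cm.
m_obj = -d_i/d_o = -8.400/0.42 = -20.000.
Eyepiece angular magnification (image at infinity): M_eye = D/f_e = 25/3 = 8.333.
Overall M = m_obj x M_eye = (-20.000)(8.333) = -166.67.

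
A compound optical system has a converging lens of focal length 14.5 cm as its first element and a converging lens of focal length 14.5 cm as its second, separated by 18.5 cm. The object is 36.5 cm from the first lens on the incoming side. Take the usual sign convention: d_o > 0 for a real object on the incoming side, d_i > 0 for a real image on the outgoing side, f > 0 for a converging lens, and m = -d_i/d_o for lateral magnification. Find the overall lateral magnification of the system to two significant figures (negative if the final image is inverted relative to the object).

-0.48

First lens: d_i1 = 1/(1/14.5 - 1/36.5) = 24.057 cm.
m_1 = -(24.057)/36.5 = -0.6591.
Since 24.057 cm > 18.5 cm, the first image lies past the second lens and serves as a virtual object: d_o2 = L - d_i1 = -5.557 cm.
Second lens: d_i2 = 1/(1/14.5 - 1/(-5.557)) = 4.017 cm.
m_2 = -(4.017)/(-5.557) = 0.7229.
Overall magnification: m = m_1 m_2 = -0.4765.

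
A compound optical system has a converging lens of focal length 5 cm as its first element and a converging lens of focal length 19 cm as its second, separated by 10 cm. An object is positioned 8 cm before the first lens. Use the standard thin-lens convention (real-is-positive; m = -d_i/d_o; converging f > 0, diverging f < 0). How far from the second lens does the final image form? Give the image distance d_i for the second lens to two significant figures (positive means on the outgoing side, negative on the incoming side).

2.8 cm

Lens 1: 1/d_i1 = 1/f_1 - 1/d_o1 = 1/5 - 1/8 = 0.07500 cm^-1, so d_i1 = 13.333 cm.
Since 13.333 cm > 10 cm, the first image lies past the second lens and serves as a virtual object: d_o2 = L - d_i1 = -3.333 cm.
Lens 2: 1/d_i2 = 1/f_2 - 1/d_o2 = 1/19 - 1/(-3.333) = 0.35263 cm^-1, so d_i2 = 2.836 cm.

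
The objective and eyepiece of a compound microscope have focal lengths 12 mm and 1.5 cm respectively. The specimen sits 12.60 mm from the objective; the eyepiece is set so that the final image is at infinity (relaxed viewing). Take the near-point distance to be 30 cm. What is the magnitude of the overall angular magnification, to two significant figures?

400

Convert to cm: f_obj = 12 mm = 1.2 cm; d_o = 12.60 mm = 1.26 cm.
Objective: 1/d_i = 1/f_obj - 1/d_o = 1/1.2 - 1/1.26 = 0.03968 cm^-1, so d_i = 25.200 cm.
m_obj = -d_i/d_o = -25.200/1.26 = -20.000.
Eyepiece angular magnification (image at infinity): M_eye = D/f_e = 30/1.5 = 20.000.
Overall M = m_obj x M_eye = (-20.000)(20.000) = -400.00.
|M| = 400.00.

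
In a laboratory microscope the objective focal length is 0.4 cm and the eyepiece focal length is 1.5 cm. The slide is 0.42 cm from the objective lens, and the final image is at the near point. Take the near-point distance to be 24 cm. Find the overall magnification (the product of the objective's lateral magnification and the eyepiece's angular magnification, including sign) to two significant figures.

-340

Objective: 1/d_i = 1/f_obj - 1/d_o = 1/0.4 - 1/0.42 = 0.11905 cm^-1, so d_i = 8.400 cm.
m_obj = -d_i/d_o = -8.400/0.42 = -20.000.
Eyepiece angular magnification (image at near point): M_eye = 1 + D/f_e = 1 + 24/1.5 = 17.000.
Overall M = m_obj x M_eye = (-20.000)(17.000) = -340.00.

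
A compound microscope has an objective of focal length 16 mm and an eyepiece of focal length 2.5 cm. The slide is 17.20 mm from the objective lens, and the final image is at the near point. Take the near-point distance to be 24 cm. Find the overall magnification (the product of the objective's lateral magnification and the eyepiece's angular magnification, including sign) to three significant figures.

-141

Convert to cm: f_obj = 16 mm = 1.6 cm; d_o = 17.20 mm = 1.72 cm.
Objective: 1/d_i = 1/f_obj - 1/d_o = 1/1.6 - 1/1.72 = 0.04360 cm^-1, so d_i = 22.933 cm.
m_obj = -d_i/d_o = -22.933/1.72 = -13.333.
Eyepiece angular magnification (image at near point): M_eye = 1 + D/f_e = 1 + 24/2.5 = 10.600.
Overall M = m_obj x M_eye = (-13.333)(10.600) = -141.33.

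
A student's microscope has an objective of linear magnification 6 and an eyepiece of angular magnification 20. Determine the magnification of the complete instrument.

The overall magnification of a compound microscope is the product of the objective and eyepiece magnifications:
M = M_obj x M_eye = 6 x 20 = 120.

120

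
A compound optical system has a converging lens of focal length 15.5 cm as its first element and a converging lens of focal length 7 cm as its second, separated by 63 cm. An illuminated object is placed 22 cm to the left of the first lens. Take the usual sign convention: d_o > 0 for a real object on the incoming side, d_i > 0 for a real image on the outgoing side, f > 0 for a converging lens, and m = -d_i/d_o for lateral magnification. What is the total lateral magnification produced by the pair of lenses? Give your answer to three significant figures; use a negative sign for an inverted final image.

4.72

Lens 1: 1/d_i1 = 1/f_1 - 1/d_o1 = 1/15.5 - 1/22 = 0.01906 cm^-1, so d_i1 = 52.462 cm.
m_1 = -(52.462)/22 = -2.3846.
That image sits 10.538 cm in front of the second lens, so d_o2 = 10.538 cm.
Lens 2: 1/d_i2 = 1/f_2 - 1/d_o2 = 1/7 - 1/(10.538) = 0.04797 cm^-1, so d_i2 = 20.848 cm.
m_2 = -(20.848)/(10.538) = -1.9783.
Total m = m_1 x m_2 = (-2.3846)(-1.9783) = 4.7174.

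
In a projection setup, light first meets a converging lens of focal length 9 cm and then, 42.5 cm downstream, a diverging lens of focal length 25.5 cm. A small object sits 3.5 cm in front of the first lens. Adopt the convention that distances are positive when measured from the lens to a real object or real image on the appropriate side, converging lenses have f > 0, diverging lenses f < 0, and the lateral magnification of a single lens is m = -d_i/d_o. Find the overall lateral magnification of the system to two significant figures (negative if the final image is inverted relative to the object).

Lens 1: 1/d_i1 = 1/f_1 - 1/d_o1 = 1/9 - 1/3.5 = -0.17460 cm^-1, so d_i1 = -5.727 cm.
m_1 = -(-5.727)/3.5 = 1.6364.
The intermediate image is virtual, 5.727 cm to the left of lens 1, so d_o2 = L - d_i1 = 42.5 - (-5.727) = 48.227 cm.
Lens 2: 1/d_i2 = 1/f_2 - 1/d_o2 = 1/(-25.5) - 1/(48.227) = -0.05995 cm^-1, so d_i2 = -16.680 cm.
m_2 = -(-16.680)/(48.227) = 0.3459.
The system's lateral magnification is m_1 m_2 = (1.6364)(0.3459) = 0.5660.

0.57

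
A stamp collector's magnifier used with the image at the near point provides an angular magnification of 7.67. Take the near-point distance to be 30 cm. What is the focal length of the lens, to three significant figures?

For the image at the near point, M = 1 + D/f.
f = D/(M - 1) = 30/(7.67 - 1) = 4.498 cm.

4.50 cm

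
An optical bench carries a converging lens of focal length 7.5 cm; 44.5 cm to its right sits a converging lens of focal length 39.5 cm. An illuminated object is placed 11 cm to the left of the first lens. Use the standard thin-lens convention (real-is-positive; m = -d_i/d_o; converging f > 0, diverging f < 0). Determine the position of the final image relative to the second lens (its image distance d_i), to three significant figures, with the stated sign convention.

Lens 1: 1/d_i1 = 1/f_1 - 1/d_o1 = 1/7.5 - 1/11 = 0.04242 cm^-1, so d_i1 = 23.571 cm.
The intermediate image is 23.571 cm to the right of lens 1, so d_o2 = L - d_i1 = 44.5 - 23.571 = 20.929 cm.
Lens 2: 1/d_i2 = 1/f_2 - 1/d_o2 = 1/39.5 - 1/(20.929) = -0.02247 cm^-1, so d_i2 = -44.513 cm.

-44.5 cm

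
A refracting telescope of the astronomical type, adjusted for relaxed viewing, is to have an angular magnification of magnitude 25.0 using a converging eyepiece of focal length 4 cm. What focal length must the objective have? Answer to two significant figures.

|M| = f_obj/|f_eye|, so f_obj = |M| x |f_eye| = 25.0 x 4 = 100.000 cm.

100 cm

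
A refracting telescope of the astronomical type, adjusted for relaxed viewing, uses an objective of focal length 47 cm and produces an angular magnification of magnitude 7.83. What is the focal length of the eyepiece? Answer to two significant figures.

6.0 cm

|M| = f_obj/f_eye, so f_eye = f_obj/|M| = 47/7.83 = 6.003 cm.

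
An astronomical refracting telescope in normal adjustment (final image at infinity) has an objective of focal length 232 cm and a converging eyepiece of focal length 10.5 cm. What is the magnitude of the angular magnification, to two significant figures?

|M| = f_obj/|f_eye| = 232/10.5 = 22.095.

22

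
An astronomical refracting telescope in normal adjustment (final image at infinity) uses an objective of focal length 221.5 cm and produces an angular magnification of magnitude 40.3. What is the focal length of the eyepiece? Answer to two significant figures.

5.5 cm

|M| = f_obj/f_eye, so f_eye = f_obj/|M| = 221.5/40.3 = 5.496 cm.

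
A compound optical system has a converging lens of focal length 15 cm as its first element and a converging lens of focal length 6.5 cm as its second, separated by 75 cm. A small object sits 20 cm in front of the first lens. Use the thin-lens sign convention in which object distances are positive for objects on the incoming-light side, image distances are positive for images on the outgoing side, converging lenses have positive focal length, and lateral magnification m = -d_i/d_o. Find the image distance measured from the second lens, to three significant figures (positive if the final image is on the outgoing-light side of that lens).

Lens 1: 1/d_i1 = 1/f_1 - 1/d_o1 = 1/15 - 1/20 = 0.01667 cm^-1, so d_i1 = 60.000 cm.
That image sits 15.000 cm in front of the second lens, so d_o2 = 15.000 cm.
Lens 2: 1/d_i2 = 1/f_2 - 1/d_o2 = 1/6.5 - 1/(15.000) = 0.08718 cm^-1, so d_i2 = 11.471 cm.

11.5 cm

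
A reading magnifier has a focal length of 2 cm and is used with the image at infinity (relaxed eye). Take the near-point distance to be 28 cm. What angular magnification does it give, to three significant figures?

M = D/f = 28/2 = 14.000.

14.0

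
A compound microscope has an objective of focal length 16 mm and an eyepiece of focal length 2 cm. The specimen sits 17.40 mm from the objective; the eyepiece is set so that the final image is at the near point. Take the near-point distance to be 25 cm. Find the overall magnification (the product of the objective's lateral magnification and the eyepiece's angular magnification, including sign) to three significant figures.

Convert to cm: f_obj = 16 mm = 1.6 cm; d_o = 17.40 mm = 1.74 cm.
Objective: 1/d_i = 1/f_obj - 1/d_o = 1/1.6 - 1/1.74 = 0.05029 cm^-1, so d_i = 19.886 cm.
m_obj = -d_i/d_o = -19.886/1.74 = -11.429.
Eyepiece angular magnification (image at near point): M_eye = 1 + D/f_e = 1 + 25/2 = 13.500.
Overall M = m_obj x M_eye = (-11.429)(13.500) = -154.29.

-154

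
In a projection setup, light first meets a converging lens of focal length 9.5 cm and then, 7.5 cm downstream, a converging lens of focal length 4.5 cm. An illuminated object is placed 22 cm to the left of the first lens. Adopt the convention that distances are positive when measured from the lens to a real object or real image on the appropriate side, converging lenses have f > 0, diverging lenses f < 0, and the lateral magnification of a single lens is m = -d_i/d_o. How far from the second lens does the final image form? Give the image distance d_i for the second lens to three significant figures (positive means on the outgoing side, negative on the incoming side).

3.02 cm

Lens 1: 1/d_i1 = 1/f_1 - 1/d_o1 = 1/9.5 - 1/22 = 0.05981 cm^-1, so d_i1 = 16.720 cm.
This image would form 16.720 cm past lens 1, i.e. 9.220 cm beyond lens 2, so it is a virtual object for lens 2: d_o2 = 7.5 - 16.720 = -9.220 cm.
Lens 2: 1/d_i2 = 1/f_2 - 1/d_o2 = 1/4.5 - 1/(-9.220) = 0.33068 cm^-1, so d_i2 = 3.024 cm.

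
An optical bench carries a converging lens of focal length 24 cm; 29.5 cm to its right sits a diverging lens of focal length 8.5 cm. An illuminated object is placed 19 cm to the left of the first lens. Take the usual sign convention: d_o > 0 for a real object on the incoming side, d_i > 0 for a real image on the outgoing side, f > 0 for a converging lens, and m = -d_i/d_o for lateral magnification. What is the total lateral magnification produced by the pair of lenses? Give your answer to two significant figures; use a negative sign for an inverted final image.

First lens: d_i1 = 1/(1/24 - 1/19) = -91.200 cm.
m_1 = -(-91.200)/19 = 4.8000.
With d_i1 < 0 the first image is virtual and lies on the object side; the object distance for lens 2 is d_o2 = 29.5 - (-91.200) = 120.700 cm.
Second lens: d_i2 = 1/(1/(-8.5) - 1/(120.700)) = -7.941 cm.
m_2 = -(-7.941)/(120.700) = 0.0658.
Total m = m_1 x m_2 = (4.8000)(0.0658) = 0.3158.

0.32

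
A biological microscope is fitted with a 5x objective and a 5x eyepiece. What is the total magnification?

25

The overall magnification of a compound microscope is the product of the objective and eyepiece magnifications:
M = M_obj x M_eye = 5 x 5 = 25.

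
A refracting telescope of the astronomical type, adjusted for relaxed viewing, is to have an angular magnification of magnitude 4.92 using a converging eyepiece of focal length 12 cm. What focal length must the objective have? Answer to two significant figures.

|M| = f_obj/|f_eye|, so f_obj = |M| x |f_eye| = 4.92 x 12 = 59.040 cm.

59 cm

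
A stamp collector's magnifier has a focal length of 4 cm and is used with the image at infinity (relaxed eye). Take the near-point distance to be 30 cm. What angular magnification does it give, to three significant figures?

7.50

M = D/f = 30/4 = 7.500.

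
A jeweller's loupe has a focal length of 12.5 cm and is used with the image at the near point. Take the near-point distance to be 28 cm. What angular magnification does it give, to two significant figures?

M = 1 + D/f = 1 + 28/12.5 = 3.240.

3.2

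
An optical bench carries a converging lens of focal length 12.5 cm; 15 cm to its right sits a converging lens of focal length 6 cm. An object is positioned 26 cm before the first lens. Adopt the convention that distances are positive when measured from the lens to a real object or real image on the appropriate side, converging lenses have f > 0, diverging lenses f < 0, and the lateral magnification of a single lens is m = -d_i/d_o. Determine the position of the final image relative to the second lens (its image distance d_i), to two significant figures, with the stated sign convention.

First lens: d_i1 = 1/(1/12.5 - 1/26) = 24.074 cm.
This image would form 24.074 cm past lens 1, i.e. 9.074 cm beyond lens 2, so it is a virtual object for lens 2: d_o2 = 15 - 24.074 = -9.074 cm.
Second lens: d_i2 = 1/(1/6 - 1/(-9.074)) = 3.612 cm.

3.6 cm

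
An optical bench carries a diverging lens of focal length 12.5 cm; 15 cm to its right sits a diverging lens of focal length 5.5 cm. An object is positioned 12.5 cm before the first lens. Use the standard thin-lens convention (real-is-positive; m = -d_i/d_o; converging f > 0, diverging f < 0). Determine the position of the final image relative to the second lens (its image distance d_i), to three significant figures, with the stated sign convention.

-4.37 cm

First lens: d_i1 = 1/(1/(-12.5) - 1/12.5) = -6.250 cm.
With d_i1 < 0 the first image is virtual and lies on the object side; the object distance for lens 2 is d_o2 = 15 - (-6.250) = 21.250 cm.
Second lens: d_i2 = 1/(1/(-5.5) - 1/(21.250)) = -4.369 cm.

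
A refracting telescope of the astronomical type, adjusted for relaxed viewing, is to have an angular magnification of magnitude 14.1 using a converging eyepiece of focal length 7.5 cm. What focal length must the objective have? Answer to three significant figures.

106 cm

|M| = f_obj/|f_eye|, so f_obj = |M| x |f_eye| = 14.1 x 7.5 = 105.750 cm.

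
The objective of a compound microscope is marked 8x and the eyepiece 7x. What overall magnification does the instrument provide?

The overall magnification of a compound microscope is the product of the objective and eyepiece magnifications:
M = M_obj x M_eye = 8 x 7 = 56.

56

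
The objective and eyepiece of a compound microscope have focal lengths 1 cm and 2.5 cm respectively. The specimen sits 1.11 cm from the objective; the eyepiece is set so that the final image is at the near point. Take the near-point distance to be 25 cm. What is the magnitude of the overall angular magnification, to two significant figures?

Objective: 1/d_i = 1/f_obj - 1/d_o = 1/1 - 1/1.11 = 0.09910 cm^-1, so d_i = 10.091 cm.
m_obj = -d_i/d_o = -10.091/1.11 = -9.091.
Eyepiece angular magnification (image at near point): M_eye = 1 + D/f_e = 1 + 25/2.5 = 11.000.
Overall M = m_obj x M_eye = (-9.091)(11.000) = -100.00.
|M| = 100.00.

100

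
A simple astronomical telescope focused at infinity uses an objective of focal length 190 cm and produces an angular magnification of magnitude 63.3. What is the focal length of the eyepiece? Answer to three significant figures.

|M| = f_obj/f_eye, so f_eye = f_obj/|M| = 190/63.3 = 3.002 cm.

3.00 cm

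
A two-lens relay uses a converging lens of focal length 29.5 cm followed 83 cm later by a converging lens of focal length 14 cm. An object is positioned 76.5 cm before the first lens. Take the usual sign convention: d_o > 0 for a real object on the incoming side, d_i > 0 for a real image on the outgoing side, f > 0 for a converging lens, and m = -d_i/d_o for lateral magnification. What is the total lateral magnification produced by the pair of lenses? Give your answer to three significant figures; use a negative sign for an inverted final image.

First lens: d_i1 = 1/(1/29.5 - 1/76.5) = 48.016 cm.
m_1 = -(48.016)/76.5 = -0.6277.
That image sits 34.984 cm in front of the second lens, so d_o2 = 34.984 cm.
Second lens: d_i2 = 1/(1/14 - 1/(34.984)) = 23.340 cm.
m_2 = -(23.340)/(34.984) = -0.6672.
Total m = m_1 x m_2 = (-0.6277)(-0.6672) = 0.4188.

0.419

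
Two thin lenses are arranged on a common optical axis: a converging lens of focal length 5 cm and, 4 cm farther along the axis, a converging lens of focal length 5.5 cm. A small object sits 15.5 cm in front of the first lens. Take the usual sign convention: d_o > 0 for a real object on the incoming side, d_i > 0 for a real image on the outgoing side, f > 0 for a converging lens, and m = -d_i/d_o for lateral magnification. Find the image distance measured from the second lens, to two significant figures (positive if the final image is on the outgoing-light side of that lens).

Applying the thin-lens equation to the first lens, 1/5 = 1/15.5 + 1/d_i1, which gives d_i1 = 7.381 cm.
Since 7.381 cm > 4 cm, the first image lies past the second lens and serves as a virtual object: d_o2 = L - d_i1 = -3.381 cm.
Applying the thin-lens equation again with f_2 = 5.5 cm and d_o2 = -3.381 cm gives d_i2 = 2.094 cm.

2.1 cm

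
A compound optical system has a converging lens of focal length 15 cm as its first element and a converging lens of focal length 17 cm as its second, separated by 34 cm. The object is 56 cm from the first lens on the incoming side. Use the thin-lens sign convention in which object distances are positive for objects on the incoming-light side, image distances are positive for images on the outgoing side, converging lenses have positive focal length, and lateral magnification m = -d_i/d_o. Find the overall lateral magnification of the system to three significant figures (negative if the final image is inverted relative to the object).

Lens 1: 1/d_i1 = 1/f_1 - 1/d_o1 = 1/15 - 1/56 = 0.04881 cm^-1, so d_i1 = 20.488 cm.
m_1 = -(20.488)/56 = -0.3659.
The intermediate image is 20.488 cm to the right of lens 1, so d_o2 = L - d_i1 = 34 - 20.488 = 13.512 cm.
Lens 2: 1/d_i2 = 1/f_2 - 1/d_o2 = 1/17 - 1/(13.512) = -0.01518 cm^-1, so d_i2 = -65.860 cm.
m_2 = -(-65.860)/(13.512) = 4.8741.
Total m = m_1 x m_2 = (-0.3659)(4.8741) = -1.7832.

-1.78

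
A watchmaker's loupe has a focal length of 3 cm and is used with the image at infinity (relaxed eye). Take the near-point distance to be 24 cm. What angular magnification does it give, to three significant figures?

M = D/f = 24/3 = 8.000.

8.00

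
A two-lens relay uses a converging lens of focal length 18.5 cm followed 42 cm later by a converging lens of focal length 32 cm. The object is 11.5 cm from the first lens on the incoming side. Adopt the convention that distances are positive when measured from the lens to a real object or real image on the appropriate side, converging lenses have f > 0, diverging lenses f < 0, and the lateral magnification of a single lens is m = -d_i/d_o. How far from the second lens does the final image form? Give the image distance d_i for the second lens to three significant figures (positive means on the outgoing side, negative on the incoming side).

First lens: d_i1 = 1/(1/18.5 - 1/11.5) = -30.393 cm.
With d_i1 < 0 the first image is virtual and lies on the object side; the object distance for lens 2 is d_o2 = 42 - (-30.393) = 72.393 cm.
Second lens: d_i2 = 1/(1/32 - 1/(72.393)) = 57.351 cm.

57.4 cm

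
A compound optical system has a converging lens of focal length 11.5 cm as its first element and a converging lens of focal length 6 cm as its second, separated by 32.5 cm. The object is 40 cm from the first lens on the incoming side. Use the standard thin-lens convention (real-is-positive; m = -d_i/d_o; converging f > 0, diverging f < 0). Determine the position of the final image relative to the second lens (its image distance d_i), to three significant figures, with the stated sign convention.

Lens 1: 1/d_i1 = 1/f_1 - 1/d_o1 = 1/11.5 - 1/40 = 0.06196 cm^-1, so d_i1 = 16.140 cm.
That image sits 16.360 cm in front of the second lens, so d_o2 = 16.360 cm.
Lens 2: 1/d_i2 = 1/f_2 - 1/d_o2 = 1/6 - 1/(16.360) = 0.10554 cm^-1, so d_i2 = 9.475 cm.

9.48 cm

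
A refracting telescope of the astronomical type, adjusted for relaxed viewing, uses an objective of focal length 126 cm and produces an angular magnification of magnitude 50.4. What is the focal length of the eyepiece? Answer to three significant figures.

|M| = f_obj/f_eye, so f_eye = f_obj/|M| = 126/50.4 = 2.500 cm.

2.50 cm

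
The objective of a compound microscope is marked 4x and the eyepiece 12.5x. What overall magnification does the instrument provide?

50

The overall magnification of a compound microscope is the product of the objective and eyepiece magnifications:
M = M_obj x M_eye = 4 x 12.5 = 50.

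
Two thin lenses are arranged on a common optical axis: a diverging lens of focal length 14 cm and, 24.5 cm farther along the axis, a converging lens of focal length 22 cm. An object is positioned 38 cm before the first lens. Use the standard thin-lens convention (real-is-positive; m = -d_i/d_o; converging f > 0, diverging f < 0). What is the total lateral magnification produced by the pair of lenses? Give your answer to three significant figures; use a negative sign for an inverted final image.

-0.465

Applying the thin-lens equation to the first lens, 1/(-14) = 1/38 + 1/d_i1, which gives d_i1 = -10.231 cm.
Its lateral magnification is m_1 = -d_i1/d_o1 = -(-10.231)/38 = 0.2692.
With d_i1 < 0 the first image is virtual and lies on the object side; the object distance for lens 2 is d_o2 = 24.5 - (-10.231) = 34.731 cm.
Applying the thin-lens equation again with f_2 = 22 cm and d_o2 = 34.731 cm gives d_i2 = 60.018 cm.
m_2 = -(60.018)/(34.731) = -1.7281.
The system's lateral magnification is m_1 m_2 = (0.2692)(-1.7281) = -0.4653.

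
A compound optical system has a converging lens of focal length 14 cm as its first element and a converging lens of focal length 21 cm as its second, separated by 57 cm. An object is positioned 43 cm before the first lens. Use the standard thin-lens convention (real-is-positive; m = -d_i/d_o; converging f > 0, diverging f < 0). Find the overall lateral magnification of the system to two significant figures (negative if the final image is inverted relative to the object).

0.67

Applying the thin-lens equation to the first lens, 1/14 = 1/43 + 1/d_i1, which gives d_i1 = 20.759 cm.
Its lateral magnification is m_1 = -d_i1/d_o1 = -(20.759)/43 = -0.4828.
The intermediate image is 20.759 cm to the right of lens 1, so d_o2 = L - d_i1 = 57 - 20.759 = 36.241 cm.
Applying the thin-lens equation again with f_2 = 21 cm and d_o2 = 36.241 cm gives d_i2 = 49.934 cm.
m_2 = -(49.934)/(36.241) = -1.3778.
The system's lateral magnification is m_1 m_2 = (-0.4828)(-1.3778) = 0.6652.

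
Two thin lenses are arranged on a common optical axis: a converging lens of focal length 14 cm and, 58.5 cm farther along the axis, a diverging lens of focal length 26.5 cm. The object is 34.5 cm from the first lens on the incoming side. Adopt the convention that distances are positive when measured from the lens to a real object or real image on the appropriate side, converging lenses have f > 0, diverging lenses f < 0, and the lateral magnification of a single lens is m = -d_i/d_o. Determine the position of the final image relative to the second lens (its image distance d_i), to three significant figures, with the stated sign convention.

Lens 1: 1/d_i1 = 1/f_1 - 1/d_o1 = 1/14 - 1/34.5 = 0.04244 cm^-1, so d_i1 = 23.561 cm.
The intermediate image is 23.561 cm to the right of lens 1, so d_o2 = L - d_i1 = 58.5 - 23.561 = 34.939 cm.
Lens 2: 1/d_i2 = 1/f_2 - 1/d_o2 = 1/(-26.5) - 1/(34.939) = -0.06636 cm^-1, so d_i2 = -15.070 cm.

-15.1 cm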